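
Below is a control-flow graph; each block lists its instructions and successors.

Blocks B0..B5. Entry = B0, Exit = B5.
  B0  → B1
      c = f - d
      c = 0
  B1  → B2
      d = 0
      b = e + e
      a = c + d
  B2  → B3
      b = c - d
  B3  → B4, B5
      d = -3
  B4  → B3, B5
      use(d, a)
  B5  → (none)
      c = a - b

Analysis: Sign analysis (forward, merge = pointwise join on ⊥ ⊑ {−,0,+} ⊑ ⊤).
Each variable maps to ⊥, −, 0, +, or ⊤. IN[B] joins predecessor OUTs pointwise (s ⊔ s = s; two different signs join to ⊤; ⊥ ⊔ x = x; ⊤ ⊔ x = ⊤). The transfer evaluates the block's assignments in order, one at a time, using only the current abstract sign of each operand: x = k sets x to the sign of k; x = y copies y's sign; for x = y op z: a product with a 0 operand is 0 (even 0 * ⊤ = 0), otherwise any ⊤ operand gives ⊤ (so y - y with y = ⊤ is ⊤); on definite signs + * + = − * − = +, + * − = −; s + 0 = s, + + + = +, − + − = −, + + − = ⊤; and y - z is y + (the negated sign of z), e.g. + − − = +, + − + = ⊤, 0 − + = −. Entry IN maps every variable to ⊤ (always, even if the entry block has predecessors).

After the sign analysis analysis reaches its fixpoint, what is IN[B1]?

Per-block solution:
  B0:  IN=(all ⊤)  OUT={c:0; rest ⊤}
  B1:  IN={c:0; rest ⊤}  OUT={a:0, c:0, d:0; rest ⊤}
  B2:  IN={a:0, c:0, d:0; rest ⊤}  OUT={a:0, b:0, c:0, d:0; rest ⊤}
  B3:  IN={a:0, b:0, c:0; rest ⊤}  OUT={a:0, b:0, c:0, d:-; rest ⊤}
  B4:  IN={a:0, b:0, c:0, d:-; rest ⊤}  OUT={a:0, b:0, c:0, d:-; rest ⊤}
  B5:  IN={a:0, b:0, c:0, d:-; rest ⊤}  OUT={a:0, b:0, c:0, d:-; rest ⊤}

Merge at B1: IN[B1] = OUT[B0] = {a: ⊤, b: ⊤, c: 0, d: ⊤, e: ⊤, f: ⊤}

Answer: {a: ⊤, b: ⊤, c: 0, d: ⊤, e: ⊤, f: ⊤}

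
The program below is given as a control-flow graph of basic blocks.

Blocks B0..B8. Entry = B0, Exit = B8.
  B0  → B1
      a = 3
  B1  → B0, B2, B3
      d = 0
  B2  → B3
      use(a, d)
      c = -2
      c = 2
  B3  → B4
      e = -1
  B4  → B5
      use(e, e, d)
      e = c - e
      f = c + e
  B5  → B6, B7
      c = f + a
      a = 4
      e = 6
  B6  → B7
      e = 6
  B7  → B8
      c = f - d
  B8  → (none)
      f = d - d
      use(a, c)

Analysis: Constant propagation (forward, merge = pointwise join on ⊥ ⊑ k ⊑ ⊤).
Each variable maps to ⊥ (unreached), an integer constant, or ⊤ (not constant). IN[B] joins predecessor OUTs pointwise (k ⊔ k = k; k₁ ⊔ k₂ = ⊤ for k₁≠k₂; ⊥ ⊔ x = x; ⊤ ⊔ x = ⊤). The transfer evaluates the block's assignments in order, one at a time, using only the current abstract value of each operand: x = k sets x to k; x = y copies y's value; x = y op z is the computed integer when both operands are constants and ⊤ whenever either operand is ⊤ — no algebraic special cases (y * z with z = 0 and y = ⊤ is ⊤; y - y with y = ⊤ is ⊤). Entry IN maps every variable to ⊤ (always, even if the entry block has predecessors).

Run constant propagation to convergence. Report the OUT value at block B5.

Per-block solution:
  B0:  IN=(all ⊤)  OUT={a:3; rest ⊤}
  B1:  IN={a:3; rest ⊤}  OUT={a:3, d:0; rest ⊤}
  B2:  IN={a:3, d:0; rest ⊤}  OUT={a:3, c:2, d:0; rest ⊤}
  B3:  IN={a:3, d:0; rest ⊤}  OUT={a:3, d:0, e:-1; rest ⊤}
  B4:  IN={a:3, d:0, e:-1; rest ⊤}  OUT={a:3, d:0; rest ⊤}
  B5:  IN={a:3, d:0; rest ⊤}  OUT={a:4, d:0, e:6; rest ⊤}
  B6:  IN={a:4, d:0, e:6; rest ⊤}  OUT={a:4, d:0, e:6; rest ⊤}
  B7:  IN={a:4, d:0, e:6; rest ⊤}  OUT={a:4, d:0, e:6; rest ⊤}
  B8:  IN={a:4, d:0, e:6; rest ⊤}  OUT={a:4, d:0, e:6, f:0; rest ⊤}

Merge at B5: IN[B5] = OUT[B4] = {a: 3, b: ⊤, c: ⊤, d: 0, e: ⊤, f: ⊤}
Applying B5's transfer function to that IN value gives OUT[B5] (row B5 above).

Answer: {a: 4, b: ⊤, c: ⊤, d: 0, e: 6, f: ⊤}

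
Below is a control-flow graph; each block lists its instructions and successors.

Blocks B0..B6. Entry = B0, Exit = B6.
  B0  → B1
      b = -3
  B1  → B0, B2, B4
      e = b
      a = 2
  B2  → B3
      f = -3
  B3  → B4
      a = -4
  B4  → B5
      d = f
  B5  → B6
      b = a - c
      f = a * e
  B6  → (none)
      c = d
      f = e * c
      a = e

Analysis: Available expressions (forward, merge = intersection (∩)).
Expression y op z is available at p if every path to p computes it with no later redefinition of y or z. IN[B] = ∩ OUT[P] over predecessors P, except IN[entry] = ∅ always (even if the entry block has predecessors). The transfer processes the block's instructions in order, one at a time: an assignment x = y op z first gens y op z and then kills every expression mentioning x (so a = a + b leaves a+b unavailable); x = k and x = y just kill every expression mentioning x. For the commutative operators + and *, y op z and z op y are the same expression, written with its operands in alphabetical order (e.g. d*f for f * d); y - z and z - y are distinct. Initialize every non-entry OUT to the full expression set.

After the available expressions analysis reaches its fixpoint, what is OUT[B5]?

Per-block solution:
  B0:   IN={}   OUT={}
  B1:   IN={}   OUT={}
  B2:   IN={}   OUT={}
  B3:   IN={}   OUT={}
  B4:   IN={}   OUT={}
  B5:   IN={}   OUT={a*e, a-c}
  B6:   IN={a*e, a-c}   OUT={c*e}

Merge at B5: IN[B5] = OUT[B4] = {}
Applying B5's transfer function to that IN value gives OUT[B5] (row B5 above).

Answer: {a*e, a-c}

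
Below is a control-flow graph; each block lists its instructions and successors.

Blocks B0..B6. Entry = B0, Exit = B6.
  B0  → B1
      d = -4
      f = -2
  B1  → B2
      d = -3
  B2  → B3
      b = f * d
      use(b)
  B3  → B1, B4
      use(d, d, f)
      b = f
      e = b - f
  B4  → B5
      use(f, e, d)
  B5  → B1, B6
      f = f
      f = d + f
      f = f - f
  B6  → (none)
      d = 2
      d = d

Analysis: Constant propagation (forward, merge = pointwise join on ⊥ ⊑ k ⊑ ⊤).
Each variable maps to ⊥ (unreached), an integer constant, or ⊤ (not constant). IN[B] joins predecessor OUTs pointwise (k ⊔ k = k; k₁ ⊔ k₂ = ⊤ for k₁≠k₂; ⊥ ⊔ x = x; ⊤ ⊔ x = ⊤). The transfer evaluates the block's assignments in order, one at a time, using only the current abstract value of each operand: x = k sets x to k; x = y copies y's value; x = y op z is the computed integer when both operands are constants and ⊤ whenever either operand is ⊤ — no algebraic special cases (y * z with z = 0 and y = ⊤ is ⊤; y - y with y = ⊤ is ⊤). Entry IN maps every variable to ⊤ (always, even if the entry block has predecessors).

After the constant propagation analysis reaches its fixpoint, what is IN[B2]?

Answer: {a: ⊤, b: ⊤, c: ⊤, d: -3, e: ⊤, f: ⊤}

Derivation:
Per-block solution:
  B0: | IN=(all ⊤) | OUT={d:-4, f:-2; rest ⊤}
  B1: | IN=(all ⊤) | OUT={d:-3; rest ⊤}
  B2: | IN={d:-3; rest ⊤} | OUT={d:-3; rest ⊤}
  B3: | IN={d:-3; rest ⊤} | OUT={d:-3; rest ⊤}
  B4: | IN={d:-3; rest ⊤} | OUT={d:-3; rest ⊤}
  B5: | IN={d:-3; rest ⊤} | OUT={d:-3; rest ⊤}
  B6: | IN={d:-3; rest ⊤} | OUT={d:2; rest ⊤}

Merge at B2: IN[B2] = OUT[B1] = {a: ⊤, b: ⊤, c: ⊤, d: -3, e: ⊤, f: ⊤}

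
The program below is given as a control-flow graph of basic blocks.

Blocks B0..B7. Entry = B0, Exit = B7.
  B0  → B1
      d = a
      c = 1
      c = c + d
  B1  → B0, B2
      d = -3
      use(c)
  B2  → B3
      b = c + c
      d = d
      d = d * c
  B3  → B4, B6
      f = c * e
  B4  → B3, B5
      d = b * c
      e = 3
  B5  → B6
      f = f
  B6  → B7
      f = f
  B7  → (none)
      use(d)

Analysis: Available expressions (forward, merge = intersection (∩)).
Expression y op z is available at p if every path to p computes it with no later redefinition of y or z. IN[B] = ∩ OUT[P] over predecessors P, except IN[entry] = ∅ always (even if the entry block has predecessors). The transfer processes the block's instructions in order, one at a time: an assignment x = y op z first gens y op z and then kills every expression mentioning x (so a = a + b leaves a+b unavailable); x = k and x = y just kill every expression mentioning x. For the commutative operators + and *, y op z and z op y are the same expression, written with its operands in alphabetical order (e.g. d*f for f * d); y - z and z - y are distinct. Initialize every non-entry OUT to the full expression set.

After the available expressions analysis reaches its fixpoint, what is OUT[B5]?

Converged values:
  B0: | IN={} | OUT={}
  B1: | IN={} | OUT={}
  B2: | IN={} | OUT={c+c}
  B3: | IN={c+c} | OUT={c*e, c+c}
  B4: | IN={c*e, c+c} | OUT={b*c, c+c}
  B5: | IN={b*c, c+c} | OUT={b*c, c+c}
  B6: | IN={c+c} | OUT={c+c}
  B7: | IN={c+c} | OUT={c+c}

Merge at B5: IN[B5] = OUT[B4] = {b*c, c+c}
Applying B5's transfer function to that IN value gives OUT[B5] (row B5 above).

Answer: {b*c, c+c}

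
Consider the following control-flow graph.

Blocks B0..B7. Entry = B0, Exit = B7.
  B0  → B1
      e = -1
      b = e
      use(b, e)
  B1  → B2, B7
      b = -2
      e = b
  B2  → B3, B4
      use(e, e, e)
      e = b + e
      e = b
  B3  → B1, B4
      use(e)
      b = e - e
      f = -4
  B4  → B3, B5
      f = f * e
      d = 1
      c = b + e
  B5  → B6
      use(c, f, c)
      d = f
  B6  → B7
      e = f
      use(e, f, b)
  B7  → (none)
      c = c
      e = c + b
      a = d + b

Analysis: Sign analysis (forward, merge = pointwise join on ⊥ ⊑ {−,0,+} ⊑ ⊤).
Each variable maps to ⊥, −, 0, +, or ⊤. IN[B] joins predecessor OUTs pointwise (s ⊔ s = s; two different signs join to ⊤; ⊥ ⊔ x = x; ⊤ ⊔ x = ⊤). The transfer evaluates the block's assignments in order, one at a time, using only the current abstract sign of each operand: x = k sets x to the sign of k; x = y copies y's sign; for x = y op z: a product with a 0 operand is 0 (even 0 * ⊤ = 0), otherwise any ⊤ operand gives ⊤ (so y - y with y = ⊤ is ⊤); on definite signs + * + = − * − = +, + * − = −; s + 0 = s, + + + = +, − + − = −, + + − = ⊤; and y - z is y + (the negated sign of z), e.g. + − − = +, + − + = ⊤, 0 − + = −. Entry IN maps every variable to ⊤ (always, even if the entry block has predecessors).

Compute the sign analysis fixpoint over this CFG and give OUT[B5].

Answer: {a: ⊤, b: ⊤, c: ⊤, d: ⊤, e: -, f: ⊤}

Trace:
Per-block solution:
  B0: | IN=(all ⊤) | OUT={b:-, e:-; rest ⊤}
  B1: | IN={e:-; rest ⊤} | OUT={b:-, e:-; rest ⊤}
  B2: | IN={b:-, e:-; rest ⊤} | OUT={b:-, e:-; rest ⊤}
  B3: | IN={e:-; rest ⊤} | OUT={e:-, f:-; rest ⊤}
  B4: | IN={e:-; rest ⊤} | OUT={d:+, e:-; rest ⊤}
  B5: | IN={d:+, e:-; rest ⊤} | OUT={e:-; rest ⊤}
  B6: | IN={e:-; rest ⊤} | OUT=(all ⊤)
  B7: | IN=(all ⊤) | OUT=(all ⊤)

Merge at B5: IN[B5] = OUT[B4] = {a: ⊤, b: ⊤, c: ⊤, d: +, e: -, f: ⊤}
Applying B5's transfer function to that IN value gives OUT[B5] (row B5 above).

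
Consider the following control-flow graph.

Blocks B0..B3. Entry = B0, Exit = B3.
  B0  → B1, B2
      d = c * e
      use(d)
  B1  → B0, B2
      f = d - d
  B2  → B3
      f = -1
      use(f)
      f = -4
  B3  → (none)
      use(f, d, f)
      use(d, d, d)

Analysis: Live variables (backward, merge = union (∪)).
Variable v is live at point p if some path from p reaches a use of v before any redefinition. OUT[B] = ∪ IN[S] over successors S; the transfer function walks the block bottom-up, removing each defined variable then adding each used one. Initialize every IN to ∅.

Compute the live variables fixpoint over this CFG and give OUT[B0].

Fixpoint table:
  B0:  IN={c, e}  OUT={c, d, e}
  B1:  IN={c, d, e}  OUT={c, d, e}
  B2:  IN={d}  OUT={d, f}
  B3:  IN={d, f}  OUT={}

Merge at B0: OUT[B0] = IN[B1] ⊔ IN[B2] = {c, d, e}

Answer: {c, d, e}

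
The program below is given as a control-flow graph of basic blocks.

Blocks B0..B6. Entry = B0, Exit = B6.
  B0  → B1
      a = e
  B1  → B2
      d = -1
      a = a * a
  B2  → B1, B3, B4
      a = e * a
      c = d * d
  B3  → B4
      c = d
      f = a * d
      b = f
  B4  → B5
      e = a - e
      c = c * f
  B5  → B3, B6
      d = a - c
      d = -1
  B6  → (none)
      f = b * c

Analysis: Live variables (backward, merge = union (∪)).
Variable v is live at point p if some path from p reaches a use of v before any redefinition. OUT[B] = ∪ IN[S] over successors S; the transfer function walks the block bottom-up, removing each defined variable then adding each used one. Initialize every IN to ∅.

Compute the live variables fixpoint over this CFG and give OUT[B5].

Fixpoint table:
  B0:  IN={b, e, f}  OUT={a, b, e, f}
  B1:  IN={a, b, e, f}  OUT={a, b, d, e, f}
  B2:  IN={a, b, d, e, f}  OUT={a, b, c, d, e, f}
  B3:  IN={a, d, e}  OUT={a, b, c, e, f}
  B4:  IN={a, b, c, e, f}  OUT={a, b, c, e}
  B5:  IN={a, b, c, e}  OUT={a, b, c, d, e}
  B6:  IN={b, c}  OUT={}

Merge at B5: OUT[B5] = IN[B3] ⊔ IN[B6] = {a, b, c, d, e}

Answer: {a, b, c, d, e}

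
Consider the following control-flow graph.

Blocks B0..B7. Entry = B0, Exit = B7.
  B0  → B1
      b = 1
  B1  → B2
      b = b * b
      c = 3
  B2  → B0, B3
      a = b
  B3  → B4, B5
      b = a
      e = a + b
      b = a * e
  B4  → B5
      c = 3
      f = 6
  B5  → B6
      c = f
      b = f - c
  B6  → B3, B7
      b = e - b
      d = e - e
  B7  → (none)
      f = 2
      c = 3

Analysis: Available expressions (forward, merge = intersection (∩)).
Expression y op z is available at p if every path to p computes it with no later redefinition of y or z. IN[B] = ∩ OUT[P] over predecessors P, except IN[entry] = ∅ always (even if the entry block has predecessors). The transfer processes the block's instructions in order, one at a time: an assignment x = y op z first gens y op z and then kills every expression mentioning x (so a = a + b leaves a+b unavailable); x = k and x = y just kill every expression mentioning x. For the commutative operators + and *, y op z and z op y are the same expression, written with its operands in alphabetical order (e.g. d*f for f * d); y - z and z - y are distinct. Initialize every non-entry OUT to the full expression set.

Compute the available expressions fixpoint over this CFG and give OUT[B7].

Per-block solution:
  B0:   IN={}   OUT={}
  B1:   IN={}   OUT={}
  B2:   IN={}   OUT={}
  B3:   IN={}   OUT={a*e}
  B4:   IN={a*e}   OUT={a*e}
  B5:   IN={a*e}   OUT={a*e, f-c}
  B6:   IN={a*e, f-c}   OUT={a*e, e-e, f-c}
  B7:   IN={a*e, e-e, f-c}   OUT={a*e, e-e}

Merge at B7: IN[B7] = OUT[B6] = {a*e, e-e, f-c}
Applying B7's transfer function to that IN value gives OUT[B7] (row B7 above).

Answer: {a*e, e-e}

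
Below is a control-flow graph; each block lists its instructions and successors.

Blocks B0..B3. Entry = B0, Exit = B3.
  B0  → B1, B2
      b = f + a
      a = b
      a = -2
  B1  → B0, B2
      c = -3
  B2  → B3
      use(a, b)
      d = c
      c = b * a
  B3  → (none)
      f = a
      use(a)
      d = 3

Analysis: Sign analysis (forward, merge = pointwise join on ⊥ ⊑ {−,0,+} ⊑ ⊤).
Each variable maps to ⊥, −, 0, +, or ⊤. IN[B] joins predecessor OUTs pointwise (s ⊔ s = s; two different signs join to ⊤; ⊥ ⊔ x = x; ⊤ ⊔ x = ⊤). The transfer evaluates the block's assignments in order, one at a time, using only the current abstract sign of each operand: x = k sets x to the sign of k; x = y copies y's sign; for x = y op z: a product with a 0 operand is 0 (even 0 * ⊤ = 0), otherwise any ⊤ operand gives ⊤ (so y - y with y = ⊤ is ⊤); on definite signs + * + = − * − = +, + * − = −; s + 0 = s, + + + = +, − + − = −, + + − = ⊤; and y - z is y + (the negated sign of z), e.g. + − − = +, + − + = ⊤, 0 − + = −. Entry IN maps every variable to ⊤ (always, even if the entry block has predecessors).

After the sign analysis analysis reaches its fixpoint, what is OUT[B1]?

Per-block solution:
  B0: | IN=(all ⊤) | OUT={a:-; rest ⊤}
  B1: | IN={a:-; rest ⊤} | OUT={a:-, c:-; rest ⊤}
  B2: | IN={a:-; rest ⊤} | OUT={a:-; rest ⊤}
  B3: | IN={a:-; rest ⊤} | OUT={a:-, d:+, f:-; rest ⊤}

Merge at B1: IN[B1] = OUT[B0] = {a: -, b: ⊤, c: ⊤, d: ⊤, e: ⊤, f: ⊤}
Applying B1's transfer function to that IN value gives OUT[B1] (row B1 above).

Answer: {a: -, b: ⊤, c: -, d: ⊤, e: ⊤, f: ⊤}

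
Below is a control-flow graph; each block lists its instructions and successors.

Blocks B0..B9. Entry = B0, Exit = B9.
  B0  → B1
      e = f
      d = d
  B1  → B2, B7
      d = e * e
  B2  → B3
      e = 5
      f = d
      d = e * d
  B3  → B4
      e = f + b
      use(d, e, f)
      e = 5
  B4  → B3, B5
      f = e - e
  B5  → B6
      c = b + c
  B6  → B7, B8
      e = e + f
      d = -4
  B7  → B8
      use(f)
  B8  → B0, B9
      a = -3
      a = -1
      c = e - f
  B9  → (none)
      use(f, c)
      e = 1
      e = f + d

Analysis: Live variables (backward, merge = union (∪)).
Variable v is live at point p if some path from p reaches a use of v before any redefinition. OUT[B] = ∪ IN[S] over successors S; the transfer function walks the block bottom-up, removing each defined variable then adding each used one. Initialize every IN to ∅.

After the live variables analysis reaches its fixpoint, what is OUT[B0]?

Answer: {b, c, e, f}

Derivation:
Per-block solution:
  B0:  IN={b, c, d, f}  OUT={b, c, e, f}
  B1:  IN={b, c, e, f}  OUT={b, c, d, e, f}
  B2:  IN={b, c, d}  OUT={b, c, d, f}
  B3:  IN={b, c, d, f}  OUT={b, c, d, e}
  B4:  IN={b, c, d, e}  OUT={b, c, d, e, f}
  B5:  IN={b, c, e, f}  OUT={b, e, f}
  B6:  IN={b, e, f}  OUT={b, d, e, f}
  B7:  IN={b, d, e, f}  OUT={b, d, e, f}
  B8:  IN={b, d, e, f}  OUT={b, c, d, f}
  B9:  IN={c, d, f}  OUT={}

Merge at B0: OUT[B0] = IN[B1] = {b, c, e, f}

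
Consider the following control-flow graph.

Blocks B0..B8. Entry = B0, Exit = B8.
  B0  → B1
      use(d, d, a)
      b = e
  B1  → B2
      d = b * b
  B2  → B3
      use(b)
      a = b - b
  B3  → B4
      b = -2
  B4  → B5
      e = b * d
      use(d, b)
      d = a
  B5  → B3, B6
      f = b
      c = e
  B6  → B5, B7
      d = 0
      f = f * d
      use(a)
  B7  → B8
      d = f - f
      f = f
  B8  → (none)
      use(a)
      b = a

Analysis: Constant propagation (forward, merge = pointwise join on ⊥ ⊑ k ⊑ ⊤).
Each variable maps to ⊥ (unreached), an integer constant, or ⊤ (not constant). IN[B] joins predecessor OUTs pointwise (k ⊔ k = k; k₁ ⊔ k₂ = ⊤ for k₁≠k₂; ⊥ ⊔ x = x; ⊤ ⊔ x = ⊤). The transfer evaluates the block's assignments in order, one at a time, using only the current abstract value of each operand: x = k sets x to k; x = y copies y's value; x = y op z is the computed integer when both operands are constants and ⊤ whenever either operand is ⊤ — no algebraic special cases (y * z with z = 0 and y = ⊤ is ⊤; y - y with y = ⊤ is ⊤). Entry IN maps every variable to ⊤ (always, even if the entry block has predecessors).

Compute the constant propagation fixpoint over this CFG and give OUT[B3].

Fixpoint table:
  B0:  IN=(all ⊤)  OUT=(all ⊤)
  B1:  IN=(all ⊤)  OUT=(all ⊤)
  B2:  IN=(all ⊤)  OUT=(all ⊤)
  B3:  IN=(all ⊤)  OUT={b:-2; rest ⊤}
  B4:  IN={b:-2; rest ⊤}  OUT={b:-2; rest ⊤}
  B5:  IN={b:-2; rest ⊤}  OUT={b:-2, f:-2; rest ⊤}
  B6:  IN={b:-2, f:-2; rest ⊤}  OUT={b:-2, d:0, f:0; rest ⊤}
  B7:  IN={b:-2, d:0, f:0; rest ⊤}  OUT={b:-2, d:0, f:0; rest ⊤}
  B8:  IN={b:-2, d:0, f:0; rest ⊤}  OUT={d:0, f:0; rest ⊤}

Merge at B3: IN[B3] = OUT[B2] ⊔ OUT[B5] = {a: ⊤, b: ⊤, c: ⊤, d: ⊤, e: ⊤, f: ⊤}
Applying B3's transfer function to that IN value gives OUT[B3] (row B3 above).

Answer: {a: ⊤, b: -2, c: ⊤, d: ⊤, e: ⊤, f: ⊤}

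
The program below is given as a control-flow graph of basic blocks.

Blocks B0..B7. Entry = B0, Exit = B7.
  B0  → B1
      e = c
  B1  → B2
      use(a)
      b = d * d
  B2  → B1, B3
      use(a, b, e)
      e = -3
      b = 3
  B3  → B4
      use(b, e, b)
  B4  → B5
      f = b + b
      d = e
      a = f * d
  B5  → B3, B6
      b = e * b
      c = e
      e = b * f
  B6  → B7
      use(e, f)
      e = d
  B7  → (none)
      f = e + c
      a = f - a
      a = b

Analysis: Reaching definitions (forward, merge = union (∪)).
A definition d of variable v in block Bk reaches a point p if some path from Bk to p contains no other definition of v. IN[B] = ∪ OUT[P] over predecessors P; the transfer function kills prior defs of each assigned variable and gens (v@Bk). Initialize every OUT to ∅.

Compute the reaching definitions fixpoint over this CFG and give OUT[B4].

Converged values:
  B0:  IN={}  OUT={e@B0}
  B1:  IN={b@B2, e@B0, e@B2}  OUT={b@B1, e@B0, e@B2}
  B2:  IN={b@B1, e@B0, e@B2}  OUT={b@B2, e@B2}
  B3:  IN={a@B4, b@B2, b@B5, c@B5, d@B4, e@B2, e@B5, f@B4}  OUT={a@B4, b@B2, b@B5, c@B5, d@B4, e@B2, e@B5, f@B4}
  B4:  IN={a@B4, b@B2, b@B5, c@B5, d@B4, e@B2, e@B5, f@B4}  OUT={a@B4, b@B2, b@B5, c@B5, d@B4, e@B2, e@B5, f@B4}
  B5:  IN={a@B4, b@B2, b@B5, c@B5, d@B4, e@B2, e@B5, f@B4}  OUT={a@B4, b@B5, c@B5, d@B4, e@B5, f@B4}
  B6:  IN={a@B4, b@B5, c@B5, d@B4, e@B5, f@B4}  OUT={a@B4, b@B5, c@B5, d@B4, e@B6, f@B4}
  B7:  IN={a@B4, b@B5, c@B5, d@B4, e@B6, f@B4}  OUT={a@B7, b@B5, c@B5, d@B4, e@B6, f@B7}

Merge at B4: IN[B4] = OUT[B3] = {a@B4, b@B2, b@B5, c@B5, d@B4, e@B2, e@B5, f@B4}
Applying B4's transfer function to that IN value gives OUT[B4] (row B4 above).

Answer: {a@B4, b@B2, b@B5, c@B5, d@B4, e@B2, e@B5, f@B4}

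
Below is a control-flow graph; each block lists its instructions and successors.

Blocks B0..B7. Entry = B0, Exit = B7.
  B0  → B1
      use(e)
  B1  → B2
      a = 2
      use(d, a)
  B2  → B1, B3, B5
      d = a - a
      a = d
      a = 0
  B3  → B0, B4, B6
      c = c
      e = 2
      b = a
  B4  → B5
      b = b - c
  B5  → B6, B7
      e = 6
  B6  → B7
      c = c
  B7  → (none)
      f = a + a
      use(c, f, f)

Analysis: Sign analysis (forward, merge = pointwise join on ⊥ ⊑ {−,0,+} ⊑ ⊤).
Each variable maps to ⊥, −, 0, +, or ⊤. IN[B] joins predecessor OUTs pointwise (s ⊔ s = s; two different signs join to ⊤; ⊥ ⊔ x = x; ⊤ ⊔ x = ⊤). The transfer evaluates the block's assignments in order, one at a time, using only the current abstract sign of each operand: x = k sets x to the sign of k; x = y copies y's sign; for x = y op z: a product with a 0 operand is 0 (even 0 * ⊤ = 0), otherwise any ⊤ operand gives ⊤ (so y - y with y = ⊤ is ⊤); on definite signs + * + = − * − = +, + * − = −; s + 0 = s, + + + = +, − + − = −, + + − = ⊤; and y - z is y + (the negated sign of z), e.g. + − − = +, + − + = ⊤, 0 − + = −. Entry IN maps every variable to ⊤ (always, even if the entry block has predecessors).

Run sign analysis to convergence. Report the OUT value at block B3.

Answer: {a: 0, b: 0, c: ⊤, d: ⊤, e: +, f: ⊤}

Working:
Fixpoint table:
  B0:   IN=(all ⊤)   OUT=(all ⊤)
  B1:   IN=(all ⊤)   OUT={a:+; rest ⊤}
  B2:   IN={a:+; rest ⊤}   OUT={a:0; rest ⊤}
  B3:   IN={a:0; rest ⊤}   OUT={a:0, b:0, e:+; rest ⊤}
  B4:   IN={a:0, b:0, e:+; rest ⊤}   OUT={a:0, e:+; rest ⊤}
  B5:   IN={a:0; rest ⊤}   OUT={a:0, e:+; rest ⊤}
  B6:   IN={a:0, e:+; rest ⊤}   OUT={a:0, e:+; rest ⊤}
  B7:   IN={a:0, e:+; rest ⊤}   OUT={a:0, e:+, f:0; rest ⊤}

Merge at B3: IN[B3] = OUT[B2] = {a: 0, b: ⊤, c: ⊤, d: ⊤, e: ⊤, f: ⊤}
Applying B3's transfer function to that IN value gives OUT[B3] (row B3 above).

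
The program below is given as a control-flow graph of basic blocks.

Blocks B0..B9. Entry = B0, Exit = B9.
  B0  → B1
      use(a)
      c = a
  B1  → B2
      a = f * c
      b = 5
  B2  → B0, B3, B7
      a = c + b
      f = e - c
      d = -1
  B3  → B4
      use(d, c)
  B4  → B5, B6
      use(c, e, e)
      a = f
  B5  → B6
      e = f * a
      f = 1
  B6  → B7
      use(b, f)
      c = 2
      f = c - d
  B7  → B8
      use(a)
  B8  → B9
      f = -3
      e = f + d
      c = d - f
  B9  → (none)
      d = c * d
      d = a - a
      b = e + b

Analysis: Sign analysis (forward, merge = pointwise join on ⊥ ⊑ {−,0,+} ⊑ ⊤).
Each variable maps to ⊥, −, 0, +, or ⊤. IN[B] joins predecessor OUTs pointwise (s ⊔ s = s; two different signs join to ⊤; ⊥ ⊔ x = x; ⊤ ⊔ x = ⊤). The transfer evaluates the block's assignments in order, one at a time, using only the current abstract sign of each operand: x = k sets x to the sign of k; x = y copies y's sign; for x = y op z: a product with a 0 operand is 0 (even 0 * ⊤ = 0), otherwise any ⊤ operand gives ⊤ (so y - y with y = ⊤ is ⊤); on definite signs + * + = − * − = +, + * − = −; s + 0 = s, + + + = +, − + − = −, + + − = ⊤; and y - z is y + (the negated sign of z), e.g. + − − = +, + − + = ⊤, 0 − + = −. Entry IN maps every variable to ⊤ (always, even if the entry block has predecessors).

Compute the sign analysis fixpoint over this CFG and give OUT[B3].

Answer: {a: ⊤, b: +, c: ⊤, d: -, e: ⊤, f: ⊤}

Working:
Per-block solution:
  B0:   IN=(all ⊤)   OUT=(all ⊤)
  B1:   IN=(all ⊤)   OUT={b:+; rest ⊤}
  B2:   IN={b:+; rest ⊤}   OUT={b:+, d:-; rest ⊤}
  B3:   IN={b:+, d:-; rest ⊤}   OUT={b:+, d:-; rest ⊤}
  B4:   IN={b:+, d:-; rest ⊤}   OUT={b:+, d:-; rest ⊤}
  B5:   IN={b:+, d:-; rest ⊤}   OUT={b:+, d:-, f:+; rest ⊤}
  B6:   IN={b:+, d:-; rest ⊤}   OUT={b:+, c:+, d:-, f:+; rest ⊤}
  B7:   IN={b:+, d:-; rest ⊤}   OUT={b:+, d:-; rest ⊤}
  B8:   IN={b:+, d:-; rest ⊤}   OUT={b:+, d:-, e:-, f:-; rest ⊤}
  B9:   IN={b:+, d:-, e:-, f:-; rest ⊤}   OUT={e:-, f:-; rest ⊤}

Merge at B3: IN[B3] = OUT[B2] = {a: ⊤, b: +, c: ⊤, d: -, e: ⊤, f: ⊤}
Applying B3's transfer function to that IN value gives OUT[B3] (row B3 above).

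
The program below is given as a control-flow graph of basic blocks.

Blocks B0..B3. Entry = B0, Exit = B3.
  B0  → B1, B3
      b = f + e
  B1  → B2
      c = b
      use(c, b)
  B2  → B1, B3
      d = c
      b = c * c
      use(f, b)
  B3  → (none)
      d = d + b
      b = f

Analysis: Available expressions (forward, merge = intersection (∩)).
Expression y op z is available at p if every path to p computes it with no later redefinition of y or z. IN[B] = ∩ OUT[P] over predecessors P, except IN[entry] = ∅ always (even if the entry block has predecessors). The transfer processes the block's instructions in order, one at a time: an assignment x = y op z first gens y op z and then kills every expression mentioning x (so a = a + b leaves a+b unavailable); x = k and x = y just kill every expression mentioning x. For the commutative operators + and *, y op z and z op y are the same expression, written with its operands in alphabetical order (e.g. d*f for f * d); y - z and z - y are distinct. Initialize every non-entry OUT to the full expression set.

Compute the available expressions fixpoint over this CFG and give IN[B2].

Per-block solution:
  B0: | IN={} | OUT={e+f}
  B1: | IN={e+f} | OUT={e+f}
  B2: | IN={e+f} | OUT={c*c, e+f}
  B3: | IN={e+f} | OUT={e+f}

Merge at B2: IN[B2] = OUT[B1] = {e+f}

Answer: {e+f}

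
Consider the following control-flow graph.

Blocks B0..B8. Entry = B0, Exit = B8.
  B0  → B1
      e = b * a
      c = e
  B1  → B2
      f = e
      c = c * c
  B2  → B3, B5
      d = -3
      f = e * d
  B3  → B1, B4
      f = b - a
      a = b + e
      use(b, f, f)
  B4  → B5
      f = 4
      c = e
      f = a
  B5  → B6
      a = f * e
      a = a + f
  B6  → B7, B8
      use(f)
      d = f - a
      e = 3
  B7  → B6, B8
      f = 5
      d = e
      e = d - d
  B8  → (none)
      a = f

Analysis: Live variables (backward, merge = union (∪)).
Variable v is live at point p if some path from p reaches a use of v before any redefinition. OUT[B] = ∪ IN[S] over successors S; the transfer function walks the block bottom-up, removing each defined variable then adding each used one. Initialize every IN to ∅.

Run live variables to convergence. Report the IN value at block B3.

Per-block solution:
  B0:  IN={a, b}  OUT={a, b, c, e}
  B1:  IN={a, b, c, e}  OUT={a, b, c, e}
  B2:  IN={a, b, c, e}  OUT={a, b, c, e, f}
  B3:  IN={a, b, c, e}  OUT={a, b, c, e}
  B4:  IN={a, e}  OUT={e, f}
  B5:  IN={e, f}  OUT={a, f}
  B6:  IN={a, f}  OUT={a, e, f}
  B7:  IN={a, e}  OUT={a, f}
  B8:  IN={f}  OUT={}

Merge at B3: OUT[B3] = IN[B1] ⊔ IN[B4] = {a, b, c, e}
Applying B3's transfer function to that OUT value gives IN[B3] (row B3 above).

Answer: {a, b, c, e}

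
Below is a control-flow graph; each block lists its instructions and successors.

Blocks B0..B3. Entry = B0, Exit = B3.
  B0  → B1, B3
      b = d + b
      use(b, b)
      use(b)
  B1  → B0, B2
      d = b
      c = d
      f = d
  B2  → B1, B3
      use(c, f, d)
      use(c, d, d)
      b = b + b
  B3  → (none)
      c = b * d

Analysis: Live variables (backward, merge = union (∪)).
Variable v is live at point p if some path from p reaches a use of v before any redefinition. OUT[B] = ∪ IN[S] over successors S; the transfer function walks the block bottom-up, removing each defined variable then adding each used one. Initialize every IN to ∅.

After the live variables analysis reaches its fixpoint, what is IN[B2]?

Converged values:
  B0: | IN={b, d} | OUT={b, d}
  B1: | IN={b} | OUT={b, c, d, f}
  B2: | IN={b, c, d, f} | OUT={b, d}
  B3: | IN={b, d} | OUT={}

Merge at B2: OUT[B2] = IN[B1] ⊔ IN[B3] = {b, d}
Applying B2's transfer function to that OUT value gives IN[B2] (row B2 above).

Answer: {b, c, d, f}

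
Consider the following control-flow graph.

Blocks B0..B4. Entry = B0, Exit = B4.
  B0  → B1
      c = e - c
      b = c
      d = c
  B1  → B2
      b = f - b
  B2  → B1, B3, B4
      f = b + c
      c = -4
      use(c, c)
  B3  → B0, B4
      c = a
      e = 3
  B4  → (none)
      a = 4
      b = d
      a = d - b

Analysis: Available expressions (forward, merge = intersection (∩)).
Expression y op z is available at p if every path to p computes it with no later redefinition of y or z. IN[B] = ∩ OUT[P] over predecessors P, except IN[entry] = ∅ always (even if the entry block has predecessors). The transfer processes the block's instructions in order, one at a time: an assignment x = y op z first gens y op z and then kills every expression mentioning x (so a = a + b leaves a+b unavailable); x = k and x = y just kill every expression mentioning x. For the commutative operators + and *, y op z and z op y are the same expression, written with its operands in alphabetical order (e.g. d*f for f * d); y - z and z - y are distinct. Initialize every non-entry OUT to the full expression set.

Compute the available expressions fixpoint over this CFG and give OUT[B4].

Answer: {d-b}

Working:
Fixpoint table:
  B0:  IN={}  OUT={}
  B1:  IN={}  OUT={}
  B2:  IN={}  OUT={}
  B3:  IN={}  OUT={}
  B4:  IN={}  OUT={d-b}

Merge at B4: IN[B4] = OUT[B2] ∩ OUT[B3] = {}
Applying B4's transfer function to that IN value gives OUT[B4] (row B4 above).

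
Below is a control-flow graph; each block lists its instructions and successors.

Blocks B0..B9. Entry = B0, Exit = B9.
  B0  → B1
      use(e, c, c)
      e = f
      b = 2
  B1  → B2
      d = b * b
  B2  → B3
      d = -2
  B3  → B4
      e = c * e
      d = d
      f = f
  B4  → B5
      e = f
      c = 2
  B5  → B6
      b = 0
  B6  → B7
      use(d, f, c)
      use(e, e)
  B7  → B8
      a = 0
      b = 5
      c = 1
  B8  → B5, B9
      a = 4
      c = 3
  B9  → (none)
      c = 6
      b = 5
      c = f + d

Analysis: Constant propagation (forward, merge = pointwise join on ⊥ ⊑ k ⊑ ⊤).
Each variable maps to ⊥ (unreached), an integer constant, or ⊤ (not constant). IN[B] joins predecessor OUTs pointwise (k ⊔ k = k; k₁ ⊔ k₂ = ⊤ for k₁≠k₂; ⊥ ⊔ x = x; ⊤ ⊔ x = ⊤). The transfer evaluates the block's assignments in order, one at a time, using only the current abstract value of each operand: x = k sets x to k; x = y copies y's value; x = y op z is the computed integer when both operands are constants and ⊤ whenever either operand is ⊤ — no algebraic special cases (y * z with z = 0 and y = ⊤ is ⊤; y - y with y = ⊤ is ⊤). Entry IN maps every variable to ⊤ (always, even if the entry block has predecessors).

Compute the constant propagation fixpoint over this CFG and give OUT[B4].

Answer: {a: ⊤, b: 2, c: 2, d: -2, e: ⊤, f: ⊤}

Derivation:
Per-block solution:
  B0:  IN=(all ⊤)  OUT={b:2; rest ⊤}
  B1:  IN={b:2; rest ⊤}  OUT={b:2, d:4; rest ⊤}
  B2:  IN={b:2, d:4; rest ⊤}  OUT={b:2, d:-2; rest ⊤}
  B3:  IN={b:2, d:-2; rest ⊤}  OUT={b:2, d:-2; rest ⊤}
  B4:  IN={b:2, d:-2; rest ⊤}  OUT={b:2, c:2, d:-2; rest ⊤}
  B5:  IN={d:-2; rest ⊤}  OUT={b:0, d:-2; rest ⊤}
  B6:  IN={b:0, d:-2; rest ⊤}  OUT={b:0, d:-2; rest ⊤}
  B7:  IN={b:0, d:-2; rest ⊤}  OUT={a:0, b:5, c:1, d:-2; rest ⊤}
  B8:  IN={a:0, b:5, c:1, d:-2; rest ⊤}  OUT={a:4, b:5, c:3, d:-2; rest ⊤}
  B9:  IN={a:4, b:5, c:3, d:-2; rest ⊤}  OUT={a:4, b:5, d:-2; rest ⊤}

Merge at B4: IN[B4] = OUT[B3] = {a: ⊤, b: 2, c: ⊤, d: -2, e: ⊤, f: ⊤}
Applying B4's transfer function to that IN value gives OUT[B4] (row B4 above).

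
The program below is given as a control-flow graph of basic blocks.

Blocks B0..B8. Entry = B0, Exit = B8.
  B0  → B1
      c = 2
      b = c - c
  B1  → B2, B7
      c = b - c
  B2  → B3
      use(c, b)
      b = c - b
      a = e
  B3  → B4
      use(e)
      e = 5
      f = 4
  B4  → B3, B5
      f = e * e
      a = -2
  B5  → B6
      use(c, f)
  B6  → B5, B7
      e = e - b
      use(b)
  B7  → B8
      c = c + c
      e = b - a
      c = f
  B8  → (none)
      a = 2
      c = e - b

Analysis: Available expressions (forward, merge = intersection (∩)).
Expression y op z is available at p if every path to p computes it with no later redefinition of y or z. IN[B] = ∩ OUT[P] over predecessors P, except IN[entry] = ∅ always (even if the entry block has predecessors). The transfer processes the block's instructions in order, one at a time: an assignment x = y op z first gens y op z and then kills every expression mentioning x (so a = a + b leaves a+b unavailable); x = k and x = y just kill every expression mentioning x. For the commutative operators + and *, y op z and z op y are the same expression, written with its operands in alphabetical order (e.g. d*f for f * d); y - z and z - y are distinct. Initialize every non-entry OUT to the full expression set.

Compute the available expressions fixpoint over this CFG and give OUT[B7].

Converged values:
  B0:  IN={}  OUT={c-c}
  B1:  IN={c-c}  OUT={}
  B2:  IN={}  OUT={}
  B3:  IN={}  OUT={}
  B4:  IN={}  OUT={e*e}
  B5:  IN={}  OUT={}
  B6:  IN={}  OUT={}
  B7:  IN={}  OUT={b-a}
  B8:  IN={b-a}  OUT={e-b}

Merge at B7: IN[B7] = OUT[B1] ∩ OUT[B6] = {}
Applying B7's transfer function to that IN value gives OUT[B7] (row B7 above).

Answer: {b-a}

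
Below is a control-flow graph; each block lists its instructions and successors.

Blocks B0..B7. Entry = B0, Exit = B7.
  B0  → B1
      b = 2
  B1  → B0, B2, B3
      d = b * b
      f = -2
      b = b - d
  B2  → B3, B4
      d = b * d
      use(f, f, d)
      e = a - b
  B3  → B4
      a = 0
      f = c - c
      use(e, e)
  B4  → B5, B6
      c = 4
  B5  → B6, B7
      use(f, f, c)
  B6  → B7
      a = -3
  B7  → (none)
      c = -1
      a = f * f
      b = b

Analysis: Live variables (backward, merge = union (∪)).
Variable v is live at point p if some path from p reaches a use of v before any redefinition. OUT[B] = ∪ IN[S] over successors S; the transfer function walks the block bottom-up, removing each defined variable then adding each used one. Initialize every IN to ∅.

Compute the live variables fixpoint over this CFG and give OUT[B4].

Answer: {b, c, f}

Derivation:
Converged values:
  B0:   IN={a, c, e}   OUT={a, b, c, e}
  B1:   IN={a, b, c, e}   OUT={a, b, c, d, e, f}
  B2:   IN={a, b, c, d, f}   OUT={b, c, e, f}
  B3:   IN={b, c, e}   OUT={b, f}
  B4:   IN={b, f}   OUT={b, c, f}
  B5:   IN={b, c, f}   OUT={b, f}
  B6:   IN={b, f}   OUT={b, f}
  B7:   IN={b, f}   OUT={}

Merge at B4: OUT[B4] = IN[B5] ⊔ IN[B6] = {b, c, f}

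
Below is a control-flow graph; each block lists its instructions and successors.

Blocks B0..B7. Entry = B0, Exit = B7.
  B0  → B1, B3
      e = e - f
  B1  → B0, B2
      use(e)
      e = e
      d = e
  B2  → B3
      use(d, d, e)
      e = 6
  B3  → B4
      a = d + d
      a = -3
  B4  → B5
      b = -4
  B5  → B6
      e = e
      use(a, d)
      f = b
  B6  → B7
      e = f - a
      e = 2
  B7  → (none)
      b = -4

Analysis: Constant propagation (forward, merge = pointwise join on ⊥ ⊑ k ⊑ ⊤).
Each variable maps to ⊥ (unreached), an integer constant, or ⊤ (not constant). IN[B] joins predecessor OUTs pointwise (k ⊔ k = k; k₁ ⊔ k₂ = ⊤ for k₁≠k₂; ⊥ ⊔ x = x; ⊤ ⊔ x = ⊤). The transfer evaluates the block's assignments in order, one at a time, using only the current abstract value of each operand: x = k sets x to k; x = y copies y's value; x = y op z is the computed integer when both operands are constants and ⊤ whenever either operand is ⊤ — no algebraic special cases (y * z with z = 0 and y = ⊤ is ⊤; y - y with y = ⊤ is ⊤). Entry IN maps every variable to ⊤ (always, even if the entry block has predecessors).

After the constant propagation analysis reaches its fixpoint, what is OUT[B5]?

Fixpoint table:
  B0:  IN=(all ⊤)  OUT=(all ⊤)
  B1:  IN=(all ⊤)  OUT=(all ⊤)
  B2:  IN=(all ⊤)  OUT={e:6; rest ⊤}
  B3:  IN=(all ⊤)  OUT={a:-3; rest ⊤}
  B4:  IN={a:-3; rest ⊤}  OUT={a:-3, b:-4; rest ⊤}
  B5:  IN={a:-3, b:-4; rest ⊤}  OUT={a:-3, b:-4, f:-4; rest ⊤}
  B6:  IN={a:-3, b:-4, f:-4; rest ⊤}  OUT={a:-3, b:-4, e:2, f:-4; rest ⊤}
  B7:  IN={a:-3, b:-4, e:2, f:-4; rest ⊤}  OUT={a:-3, b:-4, e:2, f:-4; rest ⊤}

Merge at B5: IN[B5] = OUT[B4] = {a: -3, b: -4, c: ⊤, d: ⊤, e: ⊤, f: ⊤}
Applying B5's transfer function to that IN value gives OUT[B5] (row B5 above).

Answer: {a: -3, b: -4, c: ⊤, d: ⊤, e: ⊤, f: -4}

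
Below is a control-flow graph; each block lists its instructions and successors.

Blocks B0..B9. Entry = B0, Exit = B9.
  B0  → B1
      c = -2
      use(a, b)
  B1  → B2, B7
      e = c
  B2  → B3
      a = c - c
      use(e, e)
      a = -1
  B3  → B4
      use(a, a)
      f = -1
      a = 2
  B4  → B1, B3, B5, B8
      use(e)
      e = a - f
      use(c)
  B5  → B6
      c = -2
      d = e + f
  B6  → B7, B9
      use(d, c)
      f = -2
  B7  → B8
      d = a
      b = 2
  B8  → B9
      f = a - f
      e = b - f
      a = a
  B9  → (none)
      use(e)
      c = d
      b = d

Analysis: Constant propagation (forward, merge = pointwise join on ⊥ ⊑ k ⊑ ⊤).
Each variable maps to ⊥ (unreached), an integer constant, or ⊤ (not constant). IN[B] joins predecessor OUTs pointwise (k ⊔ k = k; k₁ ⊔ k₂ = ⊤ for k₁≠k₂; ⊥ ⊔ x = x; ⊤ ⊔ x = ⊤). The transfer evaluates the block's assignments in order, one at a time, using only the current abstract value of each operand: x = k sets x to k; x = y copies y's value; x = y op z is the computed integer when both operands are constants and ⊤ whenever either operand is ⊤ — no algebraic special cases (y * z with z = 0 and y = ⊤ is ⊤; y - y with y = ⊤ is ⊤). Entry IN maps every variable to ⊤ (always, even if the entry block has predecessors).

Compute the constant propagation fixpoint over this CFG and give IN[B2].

Answer: {a: ⊤, b: ⊤, c: -2, d: ⊤, e: -2, f: ⊤}

Working:
Per-block solution:
  B0: | IN=(all ⊤) | OUT={c:-2; rest ⊤}
  B1: | IN={c:-2; rest ⊤} | OUT={c:-2, e:-2; rest ⊤}
  B2: | IN={c:-2, e:-2; rest ⊤} | OUT={a:-1, c:-2, e:-2; rest ⊤}
  B3: | IN={c:-2; rest ⊤} | OUT={a:2, c:-2, f:-1; rest ⊤}
  B4: | IN={a:2, c:-2, f:-1; rest ⊤} | OUT={a:2, c:-2, e:3, f:-1; rest ⊤}
  B5: | IN={a:2, c:-2, e:3, f:-1; rest ⊤} | OUT={a:2, c:-2, d:2, e:3, f:-1; rest ⊤}
  B6: | IN={a:2, c:-2, d:2, e:3, f:-1; rest ⊤} | OUT={a:2, c:-2, d:2, e:3, f:-2; rest ⊤}
  B7: | IN={c:-2; rest ⊤} | OUT={b:2, c:-2; rest ⊤}
  B8: | IN={c:-2; rest ⊤} | OUT={c:-2; rest ⊤}
  B9: | IN={c:-2; rest ⊤} | OUT=(all ⊤)

Merge at B2: IN[B2] = OUT[B1] = {a: ⊤, b: ⊤, c: -2, d: ⊤, e: -2, f: ⊤}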